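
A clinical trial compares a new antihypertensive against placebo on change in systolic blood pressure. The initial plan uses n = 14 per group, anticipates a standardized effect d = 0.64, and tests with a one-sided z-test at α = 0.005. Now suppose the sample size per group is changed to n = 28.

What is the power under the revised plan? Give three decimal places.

With n = 28 per group: δ = d·√(n/2) = 0.64 × √(28/2) = 2.3947. Critical value z_{0.005} = 2.576.
Revised power = P(Z > 2.576 − δ) = Φ(-0.181) = 0.4281.

Power ≈ 0.428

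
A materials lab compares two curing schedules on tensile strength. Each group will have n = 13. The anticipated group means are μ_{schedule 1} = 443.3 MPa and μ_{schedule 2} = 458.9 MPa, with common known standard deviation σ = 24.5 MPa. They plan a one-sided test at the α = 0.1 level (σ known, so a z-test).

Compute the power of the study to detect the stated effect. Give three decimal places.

Standardized effect: d = |μ_{schedule 1} − μ_{schedule 2}| / σ = |443.3 − 458.9| / 24.5 = 0.6367
Noncentrality parameter: δ = d·√(n/2) = 0.6367 × √(13/2) = 1.6234
Critical value for a one-sided test at α = 0.1: z_α = 1.282.
Power = Φ(δ − 1.282) = Φ(0.342) = 0.6338.

Power ≈ 0.634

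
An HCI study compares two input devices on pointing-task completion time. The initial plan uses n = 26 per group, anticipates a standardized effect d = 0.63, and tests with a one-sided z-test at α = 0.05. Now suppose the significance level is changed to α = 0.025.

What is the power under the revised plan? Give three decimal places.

Power ≈ 0.622

δ = d·√(n/2) = 0.63 × √(26/2) = 2.2715 (unchanged). New critical value: z_{0.025} = 1.960.
Revised power = P(Z > 1.960 − δ) = Φ(0.312) = 0.6223.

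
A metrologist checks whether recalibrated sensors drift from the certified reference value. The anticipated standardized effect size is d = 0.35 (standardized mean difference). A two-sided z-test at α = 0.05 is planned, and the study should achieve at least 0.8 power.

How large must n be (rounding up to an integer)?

n = 65

Set Φ(δ − 1.960) = 0.8; then δ − 1.960 = Φ⁻¹(0.8) = 0.842, giving δ = 2.802.
(For δ > 0 the lower-tail rejection region contributes negligibly to power, so the one-term inversion is standard.)
δ = d·√n ⇒ n = (δ/d)² = (2.802 / 0.35)² = 64.07.
Round up to the next whole unit.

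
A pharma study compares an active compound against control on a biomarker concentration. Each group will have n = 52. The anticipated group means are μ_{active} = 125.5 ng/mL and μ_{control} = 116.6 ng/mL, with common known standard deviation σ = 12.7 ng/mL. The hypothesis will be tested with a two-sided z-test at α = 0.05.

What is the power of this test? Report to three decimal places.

Standardized effect: d = |μ_{active} − μ_{control}| / σ = |125.5 − 116.6| / 12.7 = 0.7008
Noncentrality parameter: δ = d·√(n/2) = 0.7008 × √(52/2) = 3.5733
Two-sided α = 0.05 → critical value z_{0.025} = 1.960.
Power = Φ(δ − 1.960) + Φ(−δ − 1.960) = Φ(1.613) + Φ(-5.533) = 0.9467 + 0.0000 = 0.9467.

Power ≈ 0.947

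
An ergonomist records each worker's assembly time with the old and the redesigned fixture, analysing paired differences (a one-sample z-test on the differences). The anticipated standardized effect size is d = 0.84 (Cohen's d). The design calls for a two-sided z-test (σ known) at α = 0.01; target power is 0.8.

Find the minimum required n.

For power 0.8 need Φ(δ − z_{0.005}) = 0.8, so δ = z_{0.005} + z_{0.20} = 2.576 + 0.842 = 3.417.
(Ignoring the negligible lower-tail rejection probability gives the usual closed-form inversion.)
δ = d·√n ⇒ n = (δ/d)² = (3.417 / 0.84)² = 16.55.
Rounding up, n = 17.

n = 17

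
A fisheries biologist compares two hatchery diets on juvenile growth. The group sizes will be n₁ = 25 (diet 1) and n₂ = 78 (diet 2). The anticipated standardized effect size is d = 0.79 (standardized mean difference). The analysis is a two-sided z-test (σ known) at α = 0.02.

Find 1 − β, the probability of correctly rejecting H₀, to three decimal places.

Noncentrality parameter: δ = d / √(1/n₁ + 1/n₂) = 0.79 / √(1/25 + 1/78) = 3.4374
Two-sided α = 0.02 → critical value z_{0.01} = 2.326.
Power = Φ(δ − 2.326) + Φ(−δ − 2.326) = Φ(1.111) + Φ(-5.764) = 0.8667 + 0.0000 = 0.8667.

Power ≈ 0.867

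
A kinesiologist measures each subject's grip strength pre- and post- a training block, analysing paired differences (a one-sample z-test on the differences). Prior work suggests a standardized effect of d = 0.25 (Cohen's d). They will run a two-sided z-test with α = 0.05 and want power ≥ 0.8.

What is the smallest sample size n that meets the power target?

n = 126

For power 0.8 need Φ(δ − z_{0.025}) = 0.8, so δ = z_{0.025} + z_{0.20} = 1.960 + 0.842 = 2.802.
(For δ > 0 the lower-tail rejection region contributes negligibly to power, so the one-term inversion is standard.)
δ = d·√n ⇒ n = (δ/d)² = (2.802 / 0.25)² = 125.58.
Rounding up, n = 126.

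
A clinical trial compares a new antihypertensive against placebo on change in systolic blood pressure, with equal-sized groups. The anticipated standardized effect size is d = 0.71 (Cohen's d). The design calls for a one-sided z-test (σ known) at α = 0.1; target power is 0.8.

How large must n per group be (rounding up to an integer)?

n = 18 per group

For power 0.8 need Φ(δ − z_{0.1}) = 0.8, so δ = z_{0.1} + z_{0.20} = 1.282 + 0.842 = 2.123.
δ = d·√(n/2) ⇒ n = 2(δ/d)² = 2 × (2.123 / 0.71)² = 17.88.
Rounding up, n = 18 per group.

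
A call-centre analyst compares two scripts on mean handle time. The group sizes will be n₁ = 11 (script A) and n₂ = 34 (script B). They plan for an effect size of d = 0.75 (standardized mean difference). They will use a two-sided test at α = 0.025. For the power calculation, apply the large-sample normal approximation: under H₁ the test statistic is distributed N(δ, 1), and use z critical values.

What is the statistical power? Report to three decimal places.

Noncentrality parameter: δ = d / √(1/n₁ + 1/n₂) = 0.75 / √(1/11 + 1/34) = 2.1622
Two-sided α = 0.025 → critical value z_{0.0125} = 2.241.
Power = Φ(δ − 2.241) + Φ(−δ − 2.241) = Φ(-0.079) + Φ(-4.404) = 0.4684 + 0.0000 = 0.4684.

Power ≈ 0.468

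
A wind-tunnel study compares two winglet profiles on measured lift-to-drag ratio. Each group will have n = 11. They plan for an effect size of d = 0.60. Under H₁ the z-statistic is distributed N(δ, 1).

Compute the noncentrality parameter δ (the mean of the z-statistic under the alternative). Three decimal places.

δ = d·√(n/2) = 0.60 × √(11/2) = 1.4071

δ ≈ 1.407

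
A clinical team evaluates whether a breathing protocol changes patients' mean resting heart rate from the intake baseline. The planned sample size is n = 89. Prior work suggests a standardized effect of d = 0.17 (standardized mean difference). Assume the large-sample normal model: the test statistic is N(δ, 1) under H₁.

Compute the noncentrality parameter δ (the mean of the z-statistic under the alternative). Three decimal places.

δ ≈ 1.604

δ = d·√n = 0.17 × √89 = 1.6038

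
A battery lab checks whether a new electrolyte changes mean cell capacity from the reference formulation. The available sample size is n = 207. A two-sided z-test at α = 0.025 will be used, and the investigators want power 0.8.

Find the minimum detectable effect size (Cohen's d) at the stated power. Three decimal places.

d ≈ 0.214

Need Φ(δ − 2.241) = 0.8, so δ = 2.241 + 0.842 = 3.083.
(The second rejection-region term Φ(−δ − z_{α/2}) is negligible and dropped.)
δ = d·√n ⇒ d = δ/√n = 3.083/√207 = 0.2143.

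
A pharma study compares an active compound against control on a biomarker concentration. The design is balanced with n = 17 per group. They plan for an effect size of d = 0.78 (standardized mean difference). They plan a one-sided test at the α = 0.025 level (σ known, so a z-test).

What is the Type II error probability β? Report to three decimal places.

β ≈ 0.377

Noncentrality parameter: δ = d·√(n/2) = 0.78 × √(17/2) = 2.2741
Critical value for a one-sided test at α = 0.025: z_α = 1.960.
Power = Φ(δ − 1.960) = Φ(0.314) = 0.6233.
Type II error: β = 1 − power = 1 − 0.6233 = 0.3767.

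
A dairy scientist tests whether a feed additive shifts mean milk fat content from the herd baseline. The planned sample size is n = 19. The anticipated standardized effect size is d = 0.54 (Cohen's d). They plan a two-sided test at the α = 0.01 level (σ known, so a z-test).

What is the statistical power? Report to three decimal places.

Power ≈ 0.412

Noncentrality parameter: δ = d·√n = 0.54 × √19 = 2.3538
Two-sided α = 0.01 → critical value z_{0.005} = 2.576.
Power = Φ(δ − 2.576) + Φ(−δ − 2.576) = Φ(-0.222) + Φ(-4.930) = 0.4121 + 0.0000 = 0.4121.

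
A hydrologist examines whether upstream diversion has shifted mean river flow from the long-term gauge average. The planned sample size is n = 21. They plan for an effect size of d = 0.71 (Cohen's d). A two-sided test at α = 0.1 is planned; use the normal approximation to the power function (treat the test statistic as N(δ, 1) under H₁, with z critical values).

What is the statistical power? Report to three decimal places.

Noncentrality parameter: δ = d·√n = 0.71 × √21 = 3.2536
Two-sided α = 0.1 → critical value z_{0.05} = 1.645.
Power = Φ(δ − 1.645) + Φ(−δ − 1.645) = Φ(1.609) + Φ(-4.898) = 0.9462 + 0.0000 = 0.9462.

Power ≈ 0.946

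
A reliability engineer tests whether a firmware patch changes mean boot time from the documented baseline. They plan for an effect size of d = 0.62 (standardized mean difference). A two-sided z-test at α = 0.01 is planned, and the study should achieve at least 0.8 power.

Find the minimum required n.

n = 31

Set Φ(δ − 2.576) = 0.8; then δ − 2.576 = Φ⁻¹(0.8) = 0.842, giving δ = 3.417.
(Ignoring the negligible lower-tail rejection probability gives the usual closed-form inversion.)
δ = d·√n ⇒ n = (δ/d)² = (3.417 / 0.62)² = 30.38.
Round up to the next whole unit.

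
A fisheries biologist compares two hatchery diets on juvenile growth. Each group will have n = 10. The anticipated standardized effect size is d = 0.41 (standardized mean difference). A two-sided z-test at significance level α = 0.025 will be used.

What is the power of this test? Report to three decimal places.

Power ≈ 0.093

Noncentrality parameter: δ = d·√(n/2) = 0.41 × √(10/2) = 0.9168
Critical value for a two-sided test at α = 0.025: z_{α/2} = 2.241.
Power = Φ(δ − 2.241) + Φ(−δ − 2.241) = Φ(-1.325) + Φ(-3.158) = 0.0926 + 0.0008 = 0.0934.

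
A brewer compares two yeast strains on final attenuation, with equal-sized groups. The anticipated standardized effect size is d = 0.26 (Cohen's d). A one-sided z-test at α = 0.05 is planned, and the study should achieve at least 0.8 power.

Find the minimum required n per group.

n = 183 per group

For power 0.8 need Φ(δ − z_{0.05}) = 0.8, so δ = z_{0.05} + z_{0.20} = 1.645 + 0.842 = 2.486.
δ = d·√(n/2) ⇒ n = 2(δ/d)² = 2 × (2.486 / 0.26)² = 182.92.
Rounding up, n = 183 per group.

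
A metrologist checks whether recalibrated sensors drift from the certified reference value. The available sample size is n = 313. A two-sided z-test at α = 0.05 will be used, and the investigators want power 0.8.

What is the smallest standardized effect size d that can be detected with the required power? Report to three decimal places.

Required noncentrality: δ = z_{0.025} + z_{0.20} = 1.960 + 0.842 = 2.802.
(The second rejection-region term Φ(−δ − z_{α/2}) is negligible and dropped.)
δ = d·√n ⇒ d = δ/√n = 2.802/√313 = 0.1584.

d ≈ 0.158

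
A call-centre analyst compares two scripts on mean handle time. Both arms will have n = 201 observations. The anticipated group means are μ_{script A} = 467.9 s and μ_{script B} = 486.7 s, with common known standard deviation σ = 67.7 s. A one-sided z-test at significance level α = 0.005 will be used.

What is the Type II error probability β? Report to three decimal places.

β ≈ 0.418

Standardized effect: d = |μ_{script A} − μ_{script B}| / σ = |467.9 − 486.7| / 67.7 = 0.2777
Noncentrality parameter: δ = d·√(n/2) = 0.2777 × √(201/2) = 2.7839
One-sided α = 0.005 → critical value z_{0.005} = 2.576.
Power = Φ(δ − 2.576) = Φ(0.208) = 0.5824.
Type II error: β = 1 − power = 1 − 0.5824 = 0.4176.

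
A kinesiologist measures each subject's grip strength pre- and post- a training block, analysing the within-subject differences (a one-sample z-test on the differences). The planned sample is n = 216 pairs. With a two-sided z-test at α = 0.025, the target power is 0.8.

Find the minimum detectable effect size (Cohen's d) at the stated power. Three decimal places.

d ≈ 0.210

Need Φ(δ − 2.241) = 0.8, so δ = 2.241 + 0.842 = 3.083.
(The second rejection-region term Φ(−δ − z_{α/2}) is negligible and dropped.)
δ = d·√n ⇒ d = δ/√n = 3.083/√216 = 0.2098.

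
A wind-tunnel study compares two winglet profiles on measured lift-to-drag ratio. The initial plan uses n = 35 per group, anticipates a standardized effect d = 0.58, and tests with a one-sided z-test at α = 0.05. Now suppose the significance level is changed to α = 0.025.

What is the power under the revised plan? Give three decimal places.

Power ≈ 0.680

δ = d·√(n/2) = 0.58 × √(35/2) = 2.4263 (unchanged). New critical value: z_{0.025} = 1.960.
Revised power = Φ(δ − 1.960) = Φ(0.466) = 0.6795.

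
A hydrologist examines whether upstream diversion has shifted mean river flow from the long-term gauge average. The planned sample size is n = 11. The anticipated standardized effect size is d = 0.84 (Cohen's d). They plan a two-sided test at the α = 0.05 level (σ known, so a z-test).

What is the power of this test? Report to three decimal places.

Noncentrality parameter: δ = d·√n = 0.84 × √11 = 2.7860
Critical value for a two-sided test at α = 0.05: z_{α/2} = 1.960.
Power = Φ(δ − 1.960) + Φ(−δ − 1.960) = Φ(0.826) + Φ(-4.746) = 0.7956 + 0.0000 = 0.7956.

Power ≈ 0.796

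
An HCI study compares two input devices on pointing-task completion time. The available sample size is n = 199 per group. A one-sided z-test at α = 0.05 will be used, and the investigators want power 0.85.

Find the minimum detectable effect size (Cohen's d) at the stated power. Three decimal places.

d ≈ 0.269

Required noncentrality: δ = z_{0.05} + z_{0.15} = 1.645 + 1.036 = 2.681.
δ = d·√(n/2) ⇒ d = δ/√(n/2) = 2.681/√(199/2) = 0.2688.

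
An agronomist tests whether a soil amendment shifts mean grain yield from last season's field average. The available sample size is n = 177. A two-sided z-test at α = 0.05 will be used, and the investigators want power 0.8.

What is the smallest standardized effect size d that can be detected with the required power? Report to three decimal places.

Required noncentrality: δ = z_{0.025} + z_{0.20} = 1.960 + 0.842 = 2.802.
(Lower-tail contribution to power is negligible for δ > 0.)
δ = d·√n ⇒ d = δ/√n = 2.802/√177 = 0.2106.

d ≈ 0.211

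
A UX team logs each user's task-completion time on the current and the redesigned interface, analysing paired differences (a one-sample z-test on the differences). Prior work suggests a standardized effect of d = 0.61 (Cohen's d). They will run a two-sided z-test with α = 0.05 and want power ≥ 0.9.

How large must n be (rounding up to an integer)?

n = 29

Set Φ(δ − 1.960) = 0.9; then δ − 1.960 = Φ⁻¹(0.9) = 1.282, giving δ = 3.242.
(For δ > 0 the lower-tail rejection region contributes negligibly to power, so the one-term inversion is standard.)
δ = d·√n ⇒ n = (δ/d)² = (3.242 / 0.61)² = 28.24.
Rounding up, n = 29.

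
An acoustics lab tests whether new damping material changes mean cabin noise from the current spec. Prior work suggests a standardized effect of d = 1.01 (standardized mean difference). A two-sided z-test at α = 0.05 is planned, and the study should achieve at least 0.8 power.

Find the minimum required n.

n = 8

For power 0.8 need Φ(δ − z_{0.025}) = 0.8, so δ = z_{0.025} + z_{0.20} = 1.960 + 0.842 = 2.802.
(Ignoring the negligible lower-tail rejection probability gives the usual closed-form inversion.)
δ = d·√n ⇒ n = (δ/d)² = (2.802 / 1.01)² = 7.69.
Round up to the next whole unit.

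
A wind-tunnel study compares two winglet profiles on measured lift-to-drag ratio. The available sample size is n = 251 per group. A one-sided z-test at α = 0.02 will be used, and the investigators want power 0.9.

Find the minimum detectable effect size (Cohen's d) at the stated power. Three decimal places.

Required noncentrality: δ = z_{0.02} + z_{0.10} = 2.054 + 1.282 = 3.335.
δ = d·√(n/2) ⇒ d = δ/√(n/2) = 3.335/√(251/2) = 0.2977.

d ≈ 0.298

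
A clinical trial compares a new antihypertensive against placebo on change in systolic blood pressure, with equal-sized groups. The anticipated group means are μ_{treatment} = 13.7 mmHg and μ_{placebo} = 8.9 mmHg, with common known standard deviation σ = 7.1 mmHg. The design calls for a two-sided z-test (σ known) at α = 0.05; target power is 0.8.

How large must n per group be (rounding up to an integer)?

Standardized effect: d = |μ_{treatment} − μ_{placebo}| / σ = |13.7 − 8.9| / 7.1 = 0.6761
Set Φ(δ − 1.960) = 0.8; then δ − 1.960 = Φ⁻¹(0.8) = 0.842, giving δ = 2.802.
(For δ > 0 the lower-tail rejection region contributes negligibly to power, so the one-term inversion is standard.)
δ = d·√(n/2) ⇒ n = 2(δ/d)² = 2 × (2.802 / 0.6761)² = 34.35.
Rounding up, n = 35 per group.

n = 35 per group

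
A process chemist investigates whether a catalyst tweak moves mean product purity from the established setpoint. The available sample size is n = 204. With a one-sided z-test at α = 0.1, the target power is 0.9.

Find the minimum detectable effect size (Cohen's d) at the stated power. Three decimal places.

Required noncentrality: δ = z_{0.1} + z_{0.10} = 1.282 + 1.282 = 2.563.
δ = d·√n ⇒ d = δ/√n = 2.563/√204 = 0.1795.

d ≈ 0.179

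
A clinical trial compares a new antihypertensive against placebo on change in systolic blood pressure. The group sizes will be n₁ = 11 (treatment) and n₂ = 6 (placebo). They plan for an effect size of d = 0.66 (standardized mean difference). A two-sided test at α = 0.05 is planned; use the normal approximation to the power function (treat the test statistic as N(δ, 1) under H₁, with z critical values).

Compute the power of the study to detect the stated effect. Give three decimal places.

Power ≈ 0.255

Noncentrality parameter: δ = d / √(1/n₁ + 1/n₂) = 0.66 / √(1/11 + 1/6) = 1.3004
Two-sided α = 0.05 → critical value z_{0.025} = 1.960.
Power = Φ(δ − 1.960) + Φ(−δ − 1.960) = Φ(-0.660) + Φ(-3.260) = 0.2548 + 0.0006 = 0.2553.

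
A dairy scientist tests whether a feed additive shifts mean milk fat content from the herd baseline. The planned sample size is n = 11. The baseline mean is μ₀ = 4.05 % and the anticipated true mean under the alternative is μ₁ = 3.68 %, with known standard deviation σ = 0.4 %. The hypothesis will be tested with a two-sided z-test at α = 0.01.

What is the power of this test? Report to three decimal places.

Standardized effect: d = |μ₁ − μ₀| / σ = |3.68 − 4.05| / 0.4 = 0.9250
Noncentrality parameter: δ = d·√n = 0.9250 × √11 = 3.0679
Two-sided α = 0.01 → critical value z_{0.005} = 2.576.
Power = Φ(δ − 2.576) + Φ(−δ − 2.576) = Φ(0.492) + Φ(-5.644) = 0.6887 + 0.0000 = 0.6887.

Power ≈ 0.689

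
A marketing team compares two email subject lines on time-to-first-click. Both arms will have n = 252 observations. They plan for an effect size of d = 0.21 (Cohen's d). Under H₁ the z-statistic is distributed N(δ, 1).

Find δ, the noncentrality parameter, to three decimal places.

δ = d·√(n/2) = 0.21 × √(252/2) = 2.3572

δ ≈ 2.357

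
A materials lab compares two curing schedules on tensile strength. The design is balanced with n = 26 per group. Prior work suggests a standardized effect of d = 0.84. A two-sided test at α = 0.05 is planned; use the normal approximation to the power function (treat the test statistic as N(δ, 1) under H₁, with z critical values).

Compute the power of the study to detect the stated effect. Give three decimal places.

Noncentrality parameter: δ = d·√(n/2) = 0.84 × √(26/2) = 3.0287
Critical value for a two-sided test at α = 0.05: z_{α/2} = 1.960.
Power = Φ(δ − 1.960) + Φ(−δ − 1.960) = Φ(1.069) + Φ(-4.989) = 0.8574 + 0.0000 = 0.8574.

Power ≈ 0.857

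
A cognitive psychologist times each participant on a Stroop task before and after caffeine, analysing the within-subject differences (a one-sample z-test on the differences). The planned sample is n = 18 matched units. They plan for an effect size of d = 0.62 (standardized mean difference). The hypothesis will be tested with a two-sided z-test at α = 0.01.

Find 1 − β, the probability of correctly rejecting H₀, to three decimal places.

Noncentrality parameter: δ = d·√n = 0.62 × √18 = 2.6304
Critical value for a two-sided test at α = 0.01: z_{α/2} = 2.576.
Power = Φ(δ − 2.576) + Φ(−δ − 2.576) = Φ(0.055) + Φ(-5.206) = 0.5218 + 0.0000 = 0.5218.

Power ≈ 0.522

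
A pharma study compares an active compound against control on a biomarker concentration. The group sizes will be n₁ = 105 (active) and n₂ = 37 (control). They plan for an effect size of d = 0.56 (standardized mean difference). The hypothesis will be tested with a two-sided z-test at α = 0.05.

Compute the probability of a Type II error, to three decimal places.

Noncentrality parameter: δ = d / √(1/n₁ + 1/n₂) = 0.56 / √(1/105 + 1/37) = 2.9291
Critical value for a two-sided test at α = 0.05: z_{α/2} = 1.960.
Power = Φ(δ − 1.960) + Φ(−δ − 1.960) = Φ(0.969) + Φ(-4.889) = 0.8338 + 0.0000 = 0.8338.
Type II error: β = 1 − power = 1 − 0.8338 = 0.1662.

β ≈ 0.166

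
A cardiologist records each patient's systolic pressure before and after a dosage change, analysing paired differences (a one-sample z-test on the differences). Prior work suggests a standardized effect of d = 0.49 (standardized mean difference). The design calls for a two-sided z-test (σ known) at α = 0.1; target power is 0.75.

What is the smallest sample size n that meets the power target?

For power 0.75 need Φ(δ − z_{0.05}) = 0.75, so δ = z_{0.05} + z_{0.25} = 1.645 + 0.674 = 2.319.
(Ignoring the negligible lower-tail rejection probability gives the usual closed-form inversion.)
δ = d·√n ⇒ n = (δ/d)² = (2.319 / 0.49)² = 22.40.
Round up to the next whole unit.

n = 23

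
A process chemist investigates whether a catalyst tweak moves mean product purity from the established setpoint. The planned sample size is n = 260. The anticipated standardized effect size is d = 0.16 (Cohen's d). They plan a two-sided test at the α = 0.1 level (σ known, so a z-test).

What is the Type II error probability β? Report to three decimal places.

β ≈ 0.175

Noncentrality parameter: λ = d·√n = 0.16 × √260 = 2.5799
Critical value for a two-sided test at α = 0.1: z_{α/2} = 1.645.
Power = Φ(λ − 1.645) + Φ(−λ − 1.645) = Φ(0.935) + Φ(-4.225) = 0.8251 + 0.0000 = 0.8251.
Type II error: β = 1 − power = 1 − 0.8251 = 0.1749.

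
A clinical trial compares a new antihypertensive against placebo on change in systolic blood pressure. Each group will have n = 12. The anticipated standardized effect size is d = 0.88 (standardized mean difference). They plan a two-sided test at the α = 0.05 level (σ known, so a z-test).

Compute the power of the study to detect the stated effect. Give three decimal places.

Power ≈ 0.578

Noncentrality parameter: δ = d·√(n/2) = 0.88 × √(12/2) = 2.1556
Two-sided α = 0.05 → critical value z_{0.025} = 1.960.
Power = Φ(δ − 1.960) + Φ(−δ − 1.960) = Φ(0.196) + Φ(-4.116) = 0.5775 + 0.0000 = 0.5776.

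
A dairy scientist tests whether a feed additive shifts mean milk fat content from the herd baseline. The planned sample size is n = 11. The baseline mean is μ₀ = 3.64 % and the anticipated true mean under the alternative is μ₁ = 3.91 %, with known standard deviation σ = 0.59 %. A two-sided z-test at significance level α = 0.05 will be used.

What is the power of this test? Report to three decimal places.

Power ≈ 0.329

Standardized effect: d = |μ₁ − μ₀| / σ = |3.91 − 3.64| / 0.59 = 0.4576
Noncentrality parameter: δ = d·√n = 0.4576 × √11 = 1.5178
Critical value for a two-sided test at α = 0.05: z_{α/2} = 1.960.
Power = Φ(δ − 1.960) + Φ(−δ − 1.960) = Φ(-0.442) + Φ(-3.478) = 0.3292 + 0.0003 = 0.3294.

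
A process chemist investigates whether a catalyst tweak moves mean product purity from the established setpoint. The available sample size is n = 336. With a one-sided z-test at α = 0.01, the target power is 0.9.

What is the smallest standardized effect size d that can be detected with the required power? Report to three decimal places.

Required noncentrality: δ = z_{0.01} + z_{0.10} = 2.326 + 1.282 = 3.608.
δ = d·√n ⇒ d = δ/√n = 3.608/√336 = 0.1968.

d ≈ 0.197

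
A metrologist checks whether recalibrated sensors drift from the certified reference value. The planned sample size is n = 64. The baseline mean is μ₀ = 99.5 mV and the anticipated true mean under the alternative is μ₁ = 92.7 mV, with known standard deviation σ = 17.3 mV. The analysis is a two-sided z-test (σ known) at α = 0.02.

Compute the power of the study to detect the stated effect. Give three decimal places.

Standardized effect: d = |μ₁ − μ₀| / σ = |92.7 − 99.5| / 17.3 = 0.3931
Noncentrality parameter: δ = d·√n = 0.3931 × √64 = 3.1445
Critical value for a two-sided test at α = 0.02: z_{α/2} = 2.326.
Power = Φ(δ − 2.326) + Φ(−δ − 2.326) = Φ(0.818) + Φ(-5.471) = 0.7934 + 0.0000 = 0.7934.

Power ≈ 0.793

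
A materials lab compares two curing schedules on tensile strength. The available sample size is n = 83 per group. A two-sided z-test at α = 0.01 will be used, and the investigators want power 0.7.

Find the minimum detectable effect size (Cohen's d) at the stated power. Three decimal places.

d ≈ 0.481

Need Φ(δ − 2.576) = 0.7, so δ = 2.576 + 0.524 = 3.100.
(The second rejection-region term Φ(−δ − z_{α/2}) is negligible and dropped.)
δ = d·√(n/2) ⇒ d = δ/√(n/2) = 3.100/√(83/2) = 0.4812.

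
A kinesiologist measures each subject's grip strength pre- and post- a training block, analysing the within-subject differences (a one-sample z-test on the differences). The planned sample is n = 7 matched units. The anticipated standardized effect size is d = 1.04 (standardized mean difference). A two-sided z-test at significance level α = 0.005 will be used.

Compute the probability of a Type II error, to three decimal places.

β ≈ 0.522

Noncentrality parameter: δ = d·√n = 1.04 × √7 = 2.7516
Critical value for a two-sided test at α = 0.005: z_{α/2} = 2.807.
Power = Φ(δ − 2.807) + Φ(−δ − 2.807) = Φ(-0.055) + Φ(-5.559) = 0.4779 + 0.0000 = 0.4779.
Type II error: β = 1 − power = 1 − 0.4779 = 0.5221.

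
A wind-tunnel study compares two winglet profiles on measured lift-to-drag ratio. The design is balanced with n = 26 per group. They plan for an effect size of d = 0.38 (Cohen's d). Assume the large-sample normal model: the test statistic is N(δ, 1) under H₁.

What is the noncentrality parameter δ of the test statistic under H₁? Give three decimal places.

δ ≈ 1.370

The noncentrality parameter scales effect size by the design's sample-size factor: δ = d·√(n/2) = 0.38 × √(26/2) = 1.3701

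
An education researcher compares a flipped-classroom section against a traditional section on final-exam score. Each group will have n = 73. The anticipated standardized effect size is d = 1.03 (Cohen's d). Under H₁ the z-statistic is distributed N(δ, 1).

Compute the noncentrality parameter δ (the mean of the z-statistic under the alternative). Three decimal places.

δ ≈ 6.223

The noncentrality parameter scales effect size by the design's sample-size factor: δ = d·√(n/2) = 1.03 × √(73/2) = 6.2228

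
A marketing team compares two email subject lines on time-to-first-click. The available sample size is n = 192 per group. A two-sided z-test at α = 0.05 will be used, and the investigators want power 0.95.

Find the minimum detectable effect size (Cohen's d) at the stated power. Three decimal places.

d ≈ 0.368

Required noncentrality: δ = z_{0.025} + z_{0.05} = 1.960 + 1.645 = 3.605.
(The second rejection-region term Φ(−δ − z_{α/2}) is negligible and dropped.)
δ = d·√(n/2) ⇒ d = δ/√(n/2) = 3.605/√(192/2) = 0.3679.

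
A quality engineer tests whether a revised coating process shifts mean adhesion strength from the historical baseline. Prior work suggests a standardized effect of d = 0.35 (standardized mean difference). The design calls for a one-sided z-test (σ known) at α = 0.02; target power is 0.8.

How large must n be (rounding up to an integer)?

Set Φ(δ − 2.054) = 0.8; then δ − 2.054 = Φ⁻¹(0.8) = 0.842, giving δ = 2.895.
δ = d·√n ⇒ n = (δ/d)² = (2.895 / 0.35)² = 68.43.
Rounding up, n = 69.

n = 69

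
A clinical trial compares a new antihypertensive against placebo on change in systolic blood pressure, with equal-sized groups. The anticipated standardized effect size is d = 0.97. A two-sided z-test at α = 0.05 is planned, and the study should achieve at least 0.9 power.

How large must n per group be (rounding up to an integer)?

Set Φ(δ − 1.960) = 0.9; then δ − 1.960 = Φ⁻¹(0.9) = 1.282, giving δ = 3.242.
(For δ > 0 the lower-tail rejection region contributes negligibly to power, so the one-term inversion is standard.)
δ = d·√(n/2) ⇒ n = 2(δ/d)² = 2 × (3.242 / 0.97)² = 22.33.
Round up to the next whole unit.

n = 23 per group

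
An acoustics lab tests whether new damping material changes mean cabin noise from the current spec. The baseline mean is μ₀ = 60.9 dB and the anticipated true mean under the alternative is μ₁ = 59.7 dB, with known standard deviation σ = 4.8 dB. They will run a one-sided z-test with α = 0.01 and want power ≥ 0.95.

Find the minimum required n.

n = 253

Standardized effect: d = |μ₁ − μ₀| / σ = |59.7 − 60.9| / 4.8 = 0.2500
For power 0.95 need Φ(δ − z_{0.01}) = 0.95, so δ = z_{0.01} + z_{0.05} = 2.326 + 1.645 = 3.971.
δ = d·√n ⇒ n = (δ/d)² = (3.971 / 0.2500)² = 252.33.
Round up to the next whole unit.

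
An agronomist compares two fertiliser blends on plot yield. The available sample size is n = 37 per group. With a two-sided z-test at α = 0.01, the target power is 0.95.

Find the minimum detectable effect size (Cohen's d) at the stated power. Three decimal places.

Required noncentrality: δ = z_{0.005} + z_{0.05} = 2.576 + 1.645 = 4.221.
(Lower-tail contribution to power is negligible for δ > 0.)
δ = d·√(n/2) ⇒ d = δ/√(n/2) = 4.221/√(37/2) = 0.9813.

d ≈ 0.981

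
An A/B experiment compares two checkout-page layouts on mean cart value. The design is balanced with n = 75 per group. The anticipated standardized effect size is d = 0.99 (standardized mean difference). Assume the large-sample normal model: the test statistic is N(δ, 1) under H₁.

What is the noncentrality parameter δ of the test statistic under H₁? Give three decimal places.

δ ≈ 6.062

The noncentrality parameter scales effect size by the design's sample-size factor: δ = d·√(n/2) = 0.99 × √(75/2) = 6.0625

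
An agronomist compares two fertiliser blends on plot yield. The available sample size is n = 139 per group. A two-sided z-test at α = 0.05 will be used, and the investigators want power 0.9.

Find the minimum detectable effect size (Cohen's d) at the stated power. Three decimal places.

Need Φ(δ − 1.960) = 0.9, so δ = 1.960 + 1.282 = 3.242.
(Lower-tail contribution to power is negligible for δ > 0.)
δ = d·√(n/2) ⇒ d = δ/√(n/2) = 3.242/√(139/2) = 0.3888.

d ≈ 0.389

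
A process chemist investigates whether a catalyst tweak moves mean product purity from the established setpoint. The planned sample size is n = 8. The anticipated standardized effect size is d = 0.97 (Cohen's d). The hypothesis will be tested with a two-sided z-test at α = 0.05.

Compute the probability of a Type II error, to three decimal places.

β ≈ 0.217

Noncentrality parameter: δ = d·√n = 0.97 × √8 = 2.7436
Two-sided α = 0.05 → critical value z_{0.025} = 1.960.
Power = Φ(δ − 1.960) + Φ(−δ − 1.960) = Φ(0.784) + Φ(-4.704) = 0.7834 + 0.0000 = 0.7834.
Type II error: β = 1 − power = 1 − 0.7834 = 0.2166.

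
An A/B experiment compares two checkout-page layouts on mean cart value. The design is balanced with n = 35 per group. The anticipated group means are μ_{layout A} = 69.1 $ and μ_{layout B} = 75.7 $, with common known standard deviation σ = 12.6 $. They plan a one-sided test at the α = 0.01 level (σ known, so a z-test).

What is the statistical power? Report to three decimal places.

Standardized effect: d = |μ_{layout A} − μ_{layout B}| / σ = |69.1 − 75.7| / 12.6 = 0.5238
Noncentrality parameter: δ = d·√(n/2) = 0.5238 × √(35/2) = 2.1913
One-sided α = 0.01 → critical value z_{0.01} = 2.326.
Power = P(Z > 2.326 − δ) = Φ(-0.135) = 0.4463.

Power ≈ 0.446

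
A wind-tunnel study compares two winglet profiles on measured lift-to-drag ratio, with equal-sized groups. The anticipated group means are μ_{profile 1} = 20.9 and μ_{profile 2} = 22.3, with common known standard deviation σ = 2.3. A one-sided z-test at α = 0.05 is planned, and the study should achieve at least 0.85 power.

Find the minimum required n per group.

n = 39 per group

Standardized effect: d = |μ_{profile 1} − μ_{profile 2}| / σ = |20.9 − 22.3| / 2.3 = 0.6087
Set Φ(δ − 1.645) = 0.85; then δ − 1.645 = Φ⁻¹(0.85) = 1.036, giving δ = 2.681.
δ = d·√(n/2) ⇒ n = 2(δ/d)² = 2 × (2.681 / 0.6087)² = 38.81.
Round up to the next whole unit.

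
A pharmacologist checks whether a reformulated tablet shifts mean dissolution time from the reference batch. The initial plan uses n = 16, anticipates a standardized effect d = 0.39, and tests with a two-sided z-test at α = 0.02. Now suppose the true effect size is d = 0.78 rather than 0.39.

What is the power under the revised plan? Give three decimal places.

Power ≈ 0.786

With d = 0.78: δ = d·√n = 0.78 × √16 = 3.1200. Critical value z_{0.01} = 2.326.
Revised power = Φ(δ − 2.326) + Φ(−δ − 2.326) = Φ(0.794) + Φ(-5.446) = 0.7863 + 0.0000 = 0.7863.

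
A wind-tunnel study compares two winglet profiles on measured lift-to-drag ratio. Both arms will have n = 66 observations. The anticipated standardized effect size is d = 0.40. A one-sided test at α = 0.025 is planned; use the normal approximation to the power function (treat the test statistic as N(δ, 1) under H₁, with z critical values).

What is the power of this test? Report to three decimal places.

Power ≈ 0.632

Noncentrality parameter: δ = d·√(n/2) = 0.40 × √(66/2) = 2.2978
One-sided α = 0.025 → critical value z_{0.025} = 1.960.
Power = P(Z > 1.960 − δ) = Φ(0.338) = 0.6323.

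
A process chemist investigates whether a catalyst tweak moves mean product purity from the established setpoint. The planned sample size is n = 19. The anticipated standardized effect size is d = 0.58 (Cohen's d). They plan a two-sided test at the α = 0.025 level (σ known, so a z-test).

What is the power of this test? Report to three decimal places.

Noncentrality parameter: δ = d·√n = 0.58 × √19 = 2.5282
Two-sided α = 0.025 → critical value z_{0.0125} = 2.241.
Power = Φ(δ − 2.241) + Φ(−δ − 2.241) = Φ(0.287) + Φ(-4.770) = 0.6129 + 0.0000 = 0.6129.

Power ≈ 0.613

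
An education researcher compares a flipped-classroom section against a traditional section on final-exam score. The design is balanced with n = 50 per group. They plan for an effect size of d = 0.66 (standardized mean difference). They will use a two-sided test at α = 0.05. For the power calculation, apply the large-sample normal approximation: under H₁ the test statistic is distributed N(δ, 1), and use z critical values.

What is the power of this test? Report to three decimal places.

Power ≈ 0.910

Noncentrality parameter: δ = d·√(n/2) = 0.66 × √(50/2) = 3.3000
Two-sided α = 0.05 → critical value z_{0.025} = 1.960.
Power = Φ(δ − 1.960) + Φ(−δ − 1.960) = Φ(1.340) + Φ(-5.260) = 0.9099 + 0.0000 = 0.9099.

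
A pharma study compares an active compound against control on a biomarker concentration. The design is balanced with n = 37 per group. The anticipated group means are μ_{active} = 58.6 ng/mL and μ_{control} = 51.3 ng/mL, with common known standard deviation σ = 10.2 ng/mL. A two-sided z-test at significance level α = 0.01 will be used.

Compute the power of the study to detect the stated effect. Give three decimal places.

Standardized effect: d = |μ_{active} − μ_{control}| / σ = |58.6 − 51.3| / 10.2 = 0.7157
Noncentrality parameter: δ = d·√(n/2) = 0.7157 × √(37/2) = 3.0783
Two-sided α = 0.01 → critical value z_{0.005} = 2.576.
Power = Φ(δ − 2.576) + Φ(−δ − 2.576) = Φ(0.502) + Φ(-5.654) = 0.6923 + 0.0000 = 0.6923.

Power ≈ 0.692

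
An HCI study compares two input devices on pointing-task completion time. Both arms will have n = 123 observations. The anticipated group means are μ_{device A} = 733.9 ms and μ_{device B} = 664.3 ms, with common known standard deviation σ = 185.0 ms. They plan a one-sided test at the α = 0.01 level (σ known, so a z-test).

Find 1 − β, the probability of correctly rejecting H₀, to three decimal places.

Power ≈ 0.734

Standardized effect: d = |μ_{device A} − μ_{device B}| / σ = |733.9 − 664.3| / 185.0 = 0.3762
Noncentrality parameter: δ = d·√(n/2) = 0.3762 × √(123/2) = 2.9504
One-sided α = 0.01 → critical value z_{0.01} = 2.326.
Power = P(Z > 2.326 − δ) = Φ(0.624) = 0.7337.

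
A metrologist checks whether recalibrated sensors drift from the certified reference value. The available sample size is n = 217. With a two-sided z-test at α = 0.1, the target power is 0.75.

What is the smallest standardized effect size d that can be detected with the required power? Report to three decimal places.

d ≈ 0.157

Need Φ(δ − 1.645) = 0.75, so δ = 1.645 + 0.674 = 2.319.
(Lower-tail contribution to power is negligible for δ > 0.)
δ = d·√n ⇒ d = δ/√n = 2.319/√217 = 0.1574.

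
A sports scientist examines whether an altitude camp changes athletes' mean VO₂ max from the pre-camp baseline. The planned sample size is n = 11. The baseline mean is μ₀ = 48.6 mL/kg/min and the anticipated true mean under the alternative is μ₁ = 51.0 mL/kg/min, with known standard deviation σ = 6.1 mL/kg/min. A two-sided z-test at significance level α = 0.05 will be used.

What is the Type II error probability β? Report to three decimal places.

β ≈ 0.743

Standardized effect: d = |μ₁ − μ₀| / σ = |51.0 − 48.6| / 6.1 = 0.3934
Noncentrality parameter: δ = d·√n = 0.3934 × √11 = 1.3049
Two-sided α = 0.05 → critical value z_{0.025} = 1.960.
Power = Φ(δ − 1.960) + Φ(−δ − 1.960) = Φ(-0.655) + Φ(-3.265) = 0.2562 + 0.0005 = 0.2568.
Type II error: β = 1 − power = 1 − 0.2568 = 0.7432.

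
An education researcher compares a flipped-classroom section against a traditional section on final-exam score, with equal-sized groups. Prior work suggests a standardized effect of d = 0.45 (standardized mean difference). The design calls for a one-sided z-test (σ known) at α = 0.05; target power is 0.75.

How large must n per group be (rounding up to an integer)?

Set Φ(δ − 1.645) = 0.75; then δ − 1.645 = Φ⁻¹(0.75) = 0.674, giving δ = 2.319.
δ = d·√(n/2) ⇒ n = 2(δ/d)² = 2 × (2.319 / 0.45)² = 53.13.
Round up to the next whole unit.

n = 54 per group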